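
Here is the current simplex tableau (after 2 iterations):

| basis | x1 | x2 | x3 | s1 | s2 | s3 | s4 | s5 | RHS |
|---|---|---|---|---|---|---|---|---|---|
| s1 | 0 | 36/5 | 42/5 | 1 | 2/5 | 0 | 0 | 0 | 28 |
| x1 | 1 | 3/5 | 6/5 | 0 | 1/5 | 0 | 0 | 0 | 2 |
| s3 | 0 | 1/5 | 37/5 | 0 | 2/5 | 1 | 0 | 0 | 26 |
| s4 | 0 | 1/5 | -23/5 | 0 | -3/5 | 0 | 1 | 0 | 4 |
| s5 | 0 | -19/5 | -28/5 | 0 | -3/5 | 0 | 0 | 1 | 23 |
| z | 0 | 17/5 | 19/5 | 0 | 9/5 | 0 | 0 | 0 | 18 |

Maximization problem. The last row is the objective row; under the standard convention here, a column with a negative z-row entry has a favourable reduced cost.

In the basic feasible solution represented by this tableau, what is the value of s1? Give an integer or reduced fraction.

s1 is basic (row 1); its value is the RHS of that row: 28.

28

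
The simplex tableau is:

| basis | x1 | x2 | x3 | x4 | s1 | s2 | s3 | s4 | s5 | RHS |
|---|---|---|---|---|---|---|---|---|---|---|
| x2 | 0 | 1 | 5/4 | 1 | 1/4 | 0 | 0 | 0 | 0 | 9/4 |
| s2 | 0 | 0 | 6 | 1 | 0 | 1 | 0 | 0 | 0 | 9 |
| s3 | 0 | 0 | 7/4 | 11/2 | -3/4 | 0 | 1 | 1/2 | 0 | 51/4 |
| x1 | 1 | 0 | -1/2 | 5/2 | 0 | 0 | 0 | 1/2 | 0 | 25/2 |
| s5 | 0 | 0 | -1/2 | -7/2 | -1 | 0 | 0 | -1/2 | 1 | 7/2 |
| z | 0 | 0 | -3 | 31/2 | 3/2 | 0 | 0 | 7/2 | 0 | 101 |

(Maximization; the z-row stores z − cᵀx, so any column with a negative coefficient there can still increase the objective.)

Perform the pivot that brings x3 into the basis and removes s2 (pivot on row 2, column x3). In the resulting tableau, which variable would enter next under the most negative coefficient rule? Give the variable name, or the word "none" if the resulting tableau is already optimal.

none

Pivot element 6. New z-row = old z-row − (-3)·(row 2/6).
Updated z-row coefficients: x1: 0, x2: 0, x3: 0, x4: 16, s1: 3/2, s2: 1/2, s3: 0, s4: 7/2, s5: 0.
No coefficient is strictly negative; the tableau after this pivot is optimal.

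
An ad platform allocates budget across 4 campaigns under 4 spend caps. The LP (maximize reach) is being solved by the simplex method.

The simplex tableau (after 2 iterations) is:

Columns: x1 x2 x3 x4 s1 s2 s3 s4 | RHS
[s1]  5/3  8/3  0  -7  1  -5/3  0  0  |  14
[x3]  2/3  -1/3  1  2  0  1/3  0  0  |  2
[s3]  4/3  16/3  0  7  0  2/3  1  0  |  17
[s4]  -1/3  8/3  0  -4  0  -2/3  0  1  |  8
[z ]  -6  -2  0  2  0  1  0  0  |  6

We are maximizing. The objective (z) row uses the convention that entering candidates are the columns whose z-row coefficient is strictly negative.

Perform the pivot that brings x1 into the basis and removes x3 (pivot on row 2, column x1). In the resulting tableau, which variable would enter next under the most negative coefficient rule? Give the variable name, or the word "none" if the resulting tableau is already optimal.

Pivot element 2/3. New z-row = old z-row − (-6)·(row 2/(2/3)).
Updated z-row coefficients: x1: 0, x2: -5, x3: 9, x4: 20, s1: 0, s2: 4, s3: 0, s4: 0.
The most negative is -5 in column x2, so x2 would enter next.

x2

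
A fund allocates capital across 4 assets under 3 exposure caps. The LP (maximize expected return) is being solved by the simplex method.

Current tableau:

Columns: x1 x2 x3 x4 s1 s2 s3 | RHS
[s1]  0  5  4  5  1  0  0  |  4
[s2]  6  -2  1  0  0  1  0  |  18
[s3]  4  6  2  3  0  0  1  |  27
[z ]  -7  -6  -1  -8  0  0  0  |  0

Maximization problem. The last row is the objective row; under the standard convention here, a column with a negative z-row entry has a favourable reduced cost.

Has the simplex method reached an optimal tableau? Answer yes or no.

Column x1 has objective-row coefficient -7, which is negative; an improving pivot exists, so not yet optimal.

no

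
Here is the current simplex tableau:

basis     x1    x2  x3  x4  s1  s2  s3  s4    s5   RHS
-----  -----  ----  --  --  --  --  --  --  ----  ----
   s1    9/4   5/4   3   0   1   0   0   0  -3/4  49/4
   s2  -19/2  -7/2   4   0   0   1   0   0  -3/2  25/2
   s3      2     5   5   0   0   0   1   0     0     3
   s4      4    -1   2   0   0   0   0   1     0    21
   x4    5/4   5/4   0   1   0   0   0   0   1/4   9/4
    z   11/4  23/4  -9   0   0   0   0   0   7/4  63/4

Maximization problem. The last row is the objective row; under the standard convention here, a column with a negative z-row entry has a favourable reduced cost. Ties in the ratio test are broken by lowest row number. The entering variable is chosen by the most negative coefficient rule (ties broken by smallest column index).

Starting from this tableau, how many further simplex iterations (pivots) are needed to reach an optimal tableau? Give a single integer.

pivot: x3 in, s3 out → z = 423/20
No improving column remains; optimal.

1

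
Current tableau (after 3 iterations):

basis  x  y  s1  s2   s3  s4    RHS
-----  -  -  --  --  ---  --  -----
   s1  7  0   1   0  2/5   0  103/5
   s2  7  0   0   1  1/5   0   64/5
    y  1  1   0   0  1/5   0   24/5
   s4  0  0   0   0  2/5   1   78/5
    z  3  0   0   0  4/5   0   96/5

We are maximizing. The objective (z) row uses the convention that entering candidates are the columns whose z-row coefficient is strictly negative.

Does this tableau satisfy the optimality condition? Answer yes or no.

No objective-row coefficient is strictly negative, so no entering variable exists; the tableau is optimal.

yes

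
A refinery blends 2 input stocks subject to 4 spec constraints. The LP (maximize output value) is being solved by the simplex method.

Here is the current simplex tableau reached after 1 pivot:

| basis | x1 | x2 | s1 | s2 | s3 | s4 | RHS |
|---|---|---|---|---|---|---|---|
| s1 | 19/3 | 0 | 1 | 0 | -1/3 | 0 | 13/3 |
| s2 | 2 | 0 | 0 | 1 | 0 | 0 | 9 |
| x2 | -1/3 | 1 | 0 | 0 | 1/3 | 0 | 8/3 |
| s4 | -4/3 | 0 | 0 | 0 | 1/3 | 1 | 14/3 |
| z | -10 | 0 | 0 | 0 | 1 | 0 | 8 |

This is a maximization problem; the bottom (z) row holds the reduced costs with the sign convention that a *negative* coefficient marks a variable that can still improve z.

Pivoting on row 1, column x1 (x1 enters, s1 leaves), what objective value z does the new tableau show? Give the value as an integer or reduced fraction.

282/19

Minimum ratio for x1: (13/3)/(19/3) = 13/19.
z changes by −(z-row coeff of x1)·ratio = −(-10)·(13/19) = 130/19.
New z = 8 + (130/19) = 282/19.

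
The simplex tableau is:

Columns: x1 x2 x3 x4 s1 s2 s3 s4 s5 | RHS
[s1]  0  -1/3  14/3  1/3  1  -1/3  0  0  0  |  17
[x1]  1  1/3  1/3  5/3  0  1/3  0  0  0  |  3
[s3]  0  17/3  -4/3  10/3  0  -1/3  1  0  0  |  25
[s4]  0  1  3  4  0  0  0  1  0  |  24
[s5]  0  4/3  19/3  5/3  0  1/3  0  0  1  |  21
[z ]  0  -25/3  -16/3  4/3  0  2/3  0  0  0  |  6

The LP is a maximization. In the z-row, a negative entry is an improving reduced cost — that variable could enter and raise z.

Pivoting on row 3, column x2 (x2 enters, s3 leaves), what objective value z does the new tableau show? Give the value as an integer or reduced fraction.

Minimum ratio for x2: 25/(17/3) = 75/17.
z changes by −(z-row coeff of x2)·ratio = −(-25/3)·(75/17) = 625/17.
New z = 6 + (625/17) = 727/17.

727/17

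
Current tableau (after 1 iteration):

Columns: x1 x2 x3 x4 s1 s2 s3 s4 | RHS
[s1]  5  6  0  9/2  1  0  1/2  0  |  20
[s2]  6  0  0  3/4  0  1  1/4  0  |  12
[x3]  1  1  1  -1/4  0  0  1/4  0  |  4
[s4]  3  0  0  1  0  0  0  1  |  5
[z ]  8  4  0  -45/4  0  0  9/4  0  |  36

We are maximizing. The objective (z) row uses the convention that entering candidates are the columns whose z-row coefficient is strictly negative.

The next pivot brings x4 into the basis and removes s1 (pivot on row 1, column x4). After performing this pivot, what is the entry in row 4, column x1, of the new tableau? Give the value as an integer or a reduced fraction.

17/9

Pivot element is row 1, column x4: 9/2.
Normalize row 1: new (row 1, x1) = 5/(9/2) = 10/9.
row 4 ← row 4 − 1·(new row 1): 3 − 1·(10/9) = 17/9.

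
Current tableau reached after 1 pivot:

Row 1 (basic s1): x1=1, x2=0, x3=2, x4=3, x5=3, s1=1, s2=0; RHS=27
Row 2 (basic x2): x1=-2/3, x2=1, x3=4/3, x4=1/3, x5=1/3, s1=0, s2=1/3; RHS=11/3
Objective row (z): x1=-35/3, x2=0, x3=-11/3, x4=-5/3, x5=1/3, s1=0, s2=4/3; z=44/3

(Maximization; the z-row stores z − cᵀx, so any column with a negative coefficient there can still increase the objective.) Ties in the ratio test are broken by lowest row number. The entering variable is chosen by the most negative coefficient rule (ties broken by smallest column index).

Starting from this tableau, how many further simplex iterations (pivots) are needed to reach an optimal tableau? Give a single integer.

pivot: x1 in, s1 out → z = 989/3
No improving column remains; optimal.

1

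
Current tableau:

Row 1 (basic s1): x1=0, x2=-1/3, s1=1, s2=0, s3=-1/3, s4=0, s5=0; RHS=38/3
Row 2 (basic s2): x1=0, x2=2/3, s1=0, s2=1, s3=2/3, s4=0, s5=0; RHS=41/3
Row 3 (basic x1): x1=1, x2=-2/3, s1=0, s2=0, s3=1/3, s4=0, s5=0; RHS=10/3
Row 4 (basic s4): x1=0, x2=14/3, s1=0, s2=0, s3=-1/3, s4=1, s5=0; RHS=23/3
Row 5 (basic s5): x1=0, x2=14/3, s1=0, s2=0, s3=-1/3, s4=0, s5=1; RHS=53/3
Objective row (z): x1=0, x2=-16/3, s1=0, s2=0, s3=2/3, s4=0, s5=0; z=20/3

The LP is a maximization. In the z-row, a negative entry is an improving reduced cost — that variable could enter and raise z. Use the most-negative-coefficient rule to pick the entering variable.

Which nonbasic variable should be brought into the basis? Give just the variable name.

Objective-row coefficients: x1: 0, x2: -16/3, s1: 0, s2: 0, s3: 2/3, s4: 0, s5: 0.
The most negative is -16/3 in column x2, so x2 enters.

x2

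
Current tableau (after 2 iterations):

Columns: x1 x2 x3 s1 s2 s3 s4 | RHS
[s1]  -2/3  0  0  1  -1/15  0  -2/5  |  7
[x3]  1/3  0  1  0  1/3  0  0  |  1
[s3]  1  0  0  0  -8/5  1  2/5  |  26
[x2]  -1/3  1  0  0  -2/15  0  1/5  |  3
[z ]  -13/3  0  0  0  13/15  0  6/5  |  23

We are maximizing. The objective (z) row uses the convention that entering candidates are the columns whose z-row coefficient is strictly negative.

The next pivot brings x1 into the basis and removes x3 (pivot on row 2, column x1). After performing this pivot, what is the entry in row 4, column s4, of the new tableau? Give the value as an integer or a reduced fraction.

Pivot element is row 2, column x1: 1/3.
Normalize row 2: new (row 2, s4) = 0/(1/3) = 0.
row 4 ← row 4 − (-1/3)·(new row 2): 1/5 − (-1/3)·0 = 1/5.

1/5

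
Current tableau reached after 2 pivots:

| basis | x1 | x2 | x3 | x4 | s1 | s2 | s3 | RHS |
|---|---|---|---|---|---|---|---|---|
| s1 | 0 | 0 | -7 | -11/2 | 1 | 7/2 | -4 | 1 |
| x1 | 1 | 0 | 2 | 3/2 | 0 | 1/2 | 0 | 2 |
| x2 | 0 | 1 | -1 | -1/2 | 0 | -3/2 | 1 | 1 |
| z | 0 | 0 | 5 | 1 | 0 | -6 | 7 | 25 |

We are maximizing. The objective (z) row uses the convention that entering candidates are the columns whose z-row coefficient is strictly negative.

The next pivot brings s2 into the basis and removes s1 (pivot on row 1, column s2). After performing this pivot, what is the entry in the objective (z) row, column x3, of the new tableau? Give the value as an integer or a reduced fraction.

Pivot element is row 1, column s2: 7/2.
Normalize row 1: new (row 1, x3) = (-7)/(7/2) = -2.
z-row ← z-row − (-6)·(new row 1): 5 − (-6)·(-2) = -7.

-7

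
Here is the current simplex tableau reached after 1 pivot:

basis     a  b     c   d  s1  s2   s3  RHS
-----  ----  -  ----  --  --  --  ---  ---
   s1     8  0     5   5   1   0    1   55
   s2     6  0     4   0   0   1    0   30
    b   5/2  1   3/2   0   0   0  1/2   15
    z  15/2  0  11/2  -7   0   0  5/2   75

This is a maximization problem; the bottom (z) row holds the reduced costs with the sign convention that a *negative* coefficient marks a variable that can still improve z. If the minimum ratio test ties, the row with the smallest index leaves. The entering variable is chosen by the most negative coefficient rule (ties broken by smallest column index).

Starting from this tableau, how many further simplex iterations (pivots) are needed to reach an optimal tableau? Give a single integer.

1

pivot: d in, s1 out → z = 152
No improving column remains; optimal.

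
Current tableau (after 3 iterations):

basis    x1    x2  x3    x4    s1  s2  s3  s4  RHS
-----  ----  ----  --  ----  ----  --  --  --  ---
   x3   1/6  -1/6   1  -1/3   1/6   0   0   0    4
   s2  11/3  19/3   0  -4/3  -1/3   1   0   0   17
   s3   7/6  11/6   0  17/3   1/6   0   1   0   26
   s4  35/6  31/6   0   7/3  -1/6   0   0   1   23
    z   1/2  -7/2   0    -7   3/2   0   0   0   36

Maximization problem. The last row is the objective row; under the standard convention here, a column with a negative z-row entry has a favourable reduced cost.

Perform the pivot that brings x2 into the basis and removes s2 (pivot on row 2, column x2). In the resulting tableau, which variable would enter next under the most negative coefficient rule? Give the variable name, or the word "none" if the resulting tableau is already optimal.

Pivot element 19/3. New z-row = old z-row − (-7/2)·(row 2/(19/3)).
Updated z-row coefficients: x1: 48/19, x2: 0, x3: 0, x4: -147/19, s1: 25/19, s2: 21/38, s3: 0, s4: 0.
The most negative is -147/19 in column x4, so x4 would enter next.

x4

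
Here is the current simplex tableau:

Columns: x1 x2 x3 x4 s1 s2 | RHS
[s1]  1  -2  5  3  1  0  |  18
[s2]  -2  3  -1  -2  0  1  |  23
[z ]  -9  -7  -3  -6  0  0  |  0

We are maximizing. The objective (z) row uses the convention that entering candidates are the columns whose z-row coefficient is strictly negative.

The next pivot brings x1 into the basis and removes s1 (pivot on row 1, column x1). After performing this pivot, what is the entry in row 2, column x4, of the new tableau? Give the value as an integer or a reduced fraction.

4

Pivot element is row 1, column x1: 1.
Normalize row 1: new (row 1, x4) = 3/1 = 3.
row 2 ← row 2 − (-2)·(new row 1): -2 − (-2)·3 = 4.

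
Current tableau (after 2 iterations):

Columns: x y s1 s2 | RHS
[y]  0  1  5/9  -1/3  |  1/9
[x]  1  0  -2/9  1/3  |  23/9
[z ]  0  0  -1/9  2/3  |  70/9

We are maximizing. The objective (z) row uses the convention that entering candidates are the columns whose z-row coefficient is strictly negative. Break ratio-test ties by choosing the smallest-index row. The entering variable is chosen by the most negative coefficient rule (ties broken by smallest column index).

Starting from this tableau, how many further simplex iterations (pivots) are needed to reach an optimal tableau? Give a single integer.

1

pivot: s1 in, y out → z = 39/5
No improving column remains; optimal.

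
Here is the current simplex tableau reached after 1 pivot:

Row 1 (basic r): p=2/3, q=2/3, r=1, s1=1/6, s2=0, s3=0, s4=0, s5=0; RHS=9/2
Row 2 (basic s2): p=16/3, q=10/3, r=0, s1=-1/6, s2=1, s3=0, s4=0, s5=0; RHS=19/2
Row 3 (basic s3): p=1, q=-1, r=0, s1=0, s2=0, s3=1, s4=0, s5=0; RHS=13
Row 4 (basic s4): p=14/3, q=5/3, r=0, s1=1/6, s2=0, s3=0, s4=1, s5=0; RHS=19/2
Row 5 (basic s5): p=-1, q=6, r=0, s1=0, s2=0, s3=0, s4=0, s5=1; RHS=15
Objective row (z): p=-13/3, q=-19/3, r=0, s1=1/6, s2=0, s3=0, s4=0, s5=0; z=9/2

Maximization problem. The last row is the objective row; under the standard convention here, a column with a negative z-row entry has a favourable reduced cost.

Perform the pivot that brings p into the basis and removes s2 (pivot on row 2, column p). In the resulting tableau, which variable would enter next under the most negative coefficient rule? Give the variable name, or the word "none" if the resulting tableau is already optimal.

q

Pivot element 16/3. New z-row = old z-row − (-13/3)·(row 2/(16/3)).
Updated z-row coefficients: p: 0, q: -29/8, r: 0, s1: 1/32, s2: 13/16, s3: 0, s4: 0, s5: 0.
The most negative is -29/8 in column q, so q would enter next.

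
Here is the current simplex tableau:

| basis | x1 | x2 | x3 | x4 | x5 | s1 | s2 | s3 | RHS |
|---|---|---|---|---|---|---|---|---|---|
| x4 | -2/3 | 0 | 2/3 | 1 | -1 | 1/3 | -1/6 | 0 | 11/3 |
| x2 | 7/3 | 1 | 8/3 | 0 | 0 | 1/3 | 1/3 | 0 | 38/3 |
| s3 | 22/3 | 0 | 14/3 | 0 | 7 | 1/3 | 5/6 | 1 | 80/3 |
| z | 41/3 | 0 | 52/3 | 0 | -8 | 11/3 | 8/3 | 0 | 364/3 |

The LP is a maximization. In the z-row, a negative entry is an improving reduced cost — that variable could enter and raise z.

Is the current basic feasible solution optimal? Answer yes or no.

no

Column x5 has objective-row coefficient -8, which is negative; an improving pivot exists, so not yet optimal.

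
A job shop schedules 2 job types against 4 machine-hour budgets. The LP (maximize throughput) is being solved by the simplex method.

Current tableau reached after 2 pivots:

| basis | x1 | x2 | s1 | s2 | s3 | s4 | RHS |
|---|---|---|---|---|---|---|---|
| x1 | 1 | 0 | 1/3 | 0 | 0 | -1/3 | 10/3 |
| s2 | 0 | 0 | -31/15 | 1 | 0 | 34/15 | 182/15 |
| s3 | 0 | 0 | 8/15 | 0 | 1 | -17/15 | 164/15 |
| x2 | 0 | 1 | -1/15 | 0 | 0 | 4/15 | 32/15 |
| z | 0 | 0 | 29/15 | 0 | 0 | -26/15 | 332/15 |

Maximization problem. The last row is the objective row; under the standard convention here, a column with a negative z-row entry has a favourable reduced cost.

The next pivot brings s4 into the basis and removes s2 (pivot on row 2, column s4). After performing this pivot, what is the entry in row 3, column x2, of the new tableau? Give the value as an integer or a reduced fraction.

Pivot element is row 2, column s4: 34/15.
Normalize row 2: new (row 2, x2) = 0/(34/15) = 0.
row 3 ← row 3 − (-17/15)·(new row 2): 0 − (-17/15)·0 = 0.

0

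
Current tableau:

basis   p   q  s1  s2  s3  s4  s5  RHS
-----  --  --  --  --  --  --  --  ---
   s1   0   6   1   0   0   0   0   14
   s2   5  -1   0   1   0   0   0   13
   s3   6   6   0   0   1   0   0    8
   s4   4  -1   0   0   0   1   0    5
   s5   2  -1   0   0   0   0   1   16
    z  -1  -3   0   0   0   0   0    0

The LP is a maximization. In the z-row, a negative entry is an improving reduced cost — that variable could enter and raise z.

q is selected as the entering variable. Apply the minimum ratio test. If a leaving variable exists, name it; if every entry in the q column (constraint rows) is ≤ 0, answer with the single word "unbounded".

s3

Ratios: row 1 (s1): 14/6 = 7/3; row 2 (s2): entry -1 ≤ 0, skip; row 3 (s3): 8/6 = 4/3; row 4 (s4): entry -1 ≤ 0, skip; row 5 (s5): entry -1 ≤ 0, skip.
Minimum ratio is in the s3 row, so s3 leaves.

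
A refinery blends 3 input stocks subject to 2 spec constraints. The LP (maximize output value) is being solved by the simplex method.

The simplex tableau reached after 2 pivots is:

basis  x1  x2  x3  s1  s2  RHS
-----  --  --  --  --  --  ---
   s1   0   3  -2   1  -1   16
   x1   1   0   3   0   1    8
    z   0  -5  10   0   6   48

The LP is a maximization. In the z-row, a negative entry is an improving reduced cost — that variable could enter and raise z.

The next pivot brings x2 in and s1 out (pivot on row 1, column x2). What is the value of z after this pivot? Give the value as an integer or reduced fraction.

224/3

Minimum ratio for x2: 16/3 = 16/3.
z changes by −(z-row coeff of x2)·ratio = −(-5)·(16/3) = 80/3.
New z = 48 + (80/3) = 224/3.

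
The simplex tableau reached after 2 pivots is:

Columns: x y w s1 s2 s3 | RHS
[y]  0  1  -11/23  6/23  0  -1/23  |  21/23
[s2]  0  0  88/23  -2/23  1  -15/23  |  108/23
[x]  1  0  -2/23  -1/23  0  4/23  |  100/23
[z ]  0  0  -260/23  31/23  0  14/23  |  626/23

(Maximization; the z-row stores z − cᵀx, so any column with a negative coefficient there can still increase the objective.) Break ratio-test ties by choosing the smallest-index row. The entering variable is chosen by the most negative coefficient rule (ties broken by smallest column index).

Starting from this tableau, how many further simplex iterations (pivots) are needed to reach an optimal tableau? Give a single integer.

pivot: w in, s2 out → z = 452/11
pivot: s3 in, x out → z = 78
No improving column remains; optimal.

2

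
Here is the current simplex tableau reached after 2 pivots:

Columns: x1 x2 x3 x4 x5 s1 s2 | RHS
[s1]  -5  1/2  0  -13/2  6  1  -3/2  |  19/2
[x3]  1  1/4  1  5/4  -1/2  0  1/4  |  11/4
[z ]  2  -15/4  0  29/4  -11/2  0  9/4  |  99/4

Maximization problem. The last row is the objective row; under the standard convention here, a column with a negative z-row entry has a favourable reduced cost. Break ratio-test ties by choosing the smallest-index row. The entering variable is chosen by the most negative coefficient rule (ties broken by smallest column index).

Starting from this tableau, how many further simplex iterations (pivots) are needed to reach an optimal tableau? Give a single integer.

pivot: x5 in, s1 out → z = 803/24
pivot: x2 in, x3 out → z = 514/7
No improving column remains; optimal.

2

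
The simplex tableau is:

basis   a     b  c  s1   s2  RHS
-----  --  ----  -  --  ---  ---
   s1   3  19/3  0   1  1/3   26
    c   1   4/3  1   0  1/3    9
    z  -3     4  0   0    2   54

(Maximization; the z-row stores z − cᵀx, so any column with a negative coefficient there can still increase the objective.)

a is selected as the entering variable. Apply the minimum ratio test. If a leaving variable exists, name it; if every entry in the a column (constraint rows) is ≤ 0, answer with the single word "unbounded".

s1

Ratios: row 1 (s1): 26/3 = 26/3; row 2 (c): 9/1 = 9.
Minimum ratio is in the s1 row, so s1 leaves.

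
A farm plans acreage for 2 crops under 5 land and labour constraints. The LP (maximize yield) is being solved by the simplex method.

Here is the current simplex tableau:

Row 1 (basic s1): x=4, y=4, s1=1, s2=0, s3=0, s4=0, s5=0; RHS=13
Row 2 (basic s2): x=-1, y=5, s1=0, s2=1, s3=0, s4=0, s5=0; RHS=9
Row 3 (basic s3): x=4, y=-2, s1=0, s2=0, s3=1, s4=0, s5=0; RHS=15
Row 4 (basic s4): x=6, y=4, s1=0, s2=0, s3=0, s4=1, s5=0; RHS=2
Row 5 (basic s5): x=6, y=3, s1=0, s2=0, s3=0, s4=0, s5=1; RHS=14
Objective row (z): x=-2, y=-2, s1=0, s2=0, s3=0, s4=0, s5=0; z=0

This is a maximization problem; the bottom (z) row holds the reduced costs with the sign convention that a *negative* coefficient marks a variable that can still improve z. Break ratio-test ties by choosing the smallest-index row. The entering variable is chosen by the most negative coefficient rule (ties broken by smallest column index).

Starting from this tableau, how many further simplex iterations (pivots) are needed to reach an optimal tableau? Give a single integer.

pivot: x in, s4 out → z = 2/3
pivot: y in, x out → z = 1
No improving column remains; optimal.

2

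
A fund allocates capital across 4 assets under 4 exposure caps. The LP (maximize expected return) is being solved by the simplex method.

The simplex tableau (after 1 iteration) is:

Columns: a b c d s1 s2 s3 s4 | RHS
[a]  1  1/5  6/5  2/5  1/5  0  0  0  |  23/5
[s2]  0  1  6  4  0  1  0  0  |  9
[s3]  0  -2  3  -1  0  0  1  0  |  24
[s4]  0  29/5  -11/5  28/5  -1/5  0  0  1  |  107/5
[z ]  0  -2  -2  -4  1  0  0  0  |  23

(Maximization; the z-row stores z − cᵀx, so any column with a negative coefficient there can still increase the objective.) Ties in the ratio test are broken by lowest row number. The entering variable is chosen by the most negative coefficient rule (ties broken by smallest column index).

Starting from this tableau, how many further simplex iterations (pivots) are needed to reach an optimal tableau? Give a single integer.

2

pivot: d in, s2 out → z = 32
pivot: b in, s4 out → z = 34
No improving column remains; optimal.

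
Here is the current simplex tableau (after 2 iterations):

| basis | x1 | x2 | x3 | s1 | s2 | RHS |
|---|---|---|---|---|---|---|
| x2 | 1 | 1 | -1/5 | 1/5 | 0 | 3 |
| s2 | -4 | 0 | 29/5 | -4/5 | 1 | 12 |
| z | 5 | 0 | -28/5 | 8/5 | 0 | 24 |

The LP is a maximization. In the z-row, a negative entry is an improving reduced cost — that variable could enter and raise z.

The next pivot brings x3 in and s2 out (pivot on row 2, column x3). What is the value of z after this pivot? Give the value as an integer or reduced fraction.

1032/29

Minimum ratio for x3: 12/(29/5) = 60/29.
z changes by −(z-row coeff of x3)·ratio = −(-28/5)·(60/29) = 336/29.
New z = 24 + (336/29) = 1032/29.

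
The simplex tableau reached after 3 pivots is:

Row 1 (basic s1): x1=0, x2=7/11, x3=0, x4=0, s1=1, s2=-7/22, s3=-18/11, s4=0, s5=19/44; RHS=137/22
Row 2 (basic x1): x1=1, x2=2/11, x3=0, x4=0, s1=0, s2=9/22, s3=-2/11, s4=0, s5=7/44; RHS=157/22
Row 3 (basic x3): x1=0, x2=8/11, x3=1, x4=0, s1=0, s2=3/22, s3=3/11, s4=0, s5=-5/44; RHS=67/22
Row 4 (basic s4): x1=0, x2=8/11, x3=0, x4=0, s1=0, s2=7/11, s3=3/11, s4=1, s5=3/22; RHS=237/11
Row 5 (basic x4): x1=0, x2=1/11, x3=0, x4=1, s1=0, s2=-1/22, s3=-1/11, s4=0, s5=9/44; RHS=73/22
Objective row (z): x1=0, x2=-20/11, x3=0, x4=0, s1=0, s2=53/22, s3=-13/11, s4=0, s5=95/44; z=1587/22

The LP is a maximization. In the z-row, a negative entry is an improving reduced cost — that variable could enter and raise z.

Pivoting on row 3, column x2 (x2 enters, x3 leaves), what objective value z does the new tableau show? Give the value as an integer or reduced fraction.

Minimum ratio for x2: (67/22)/(8/11) = 67/16.
z changes by −(z-row coeff of x2)·ratio = −(-20/11)·(67/16) = 335/44.
New z = 1587/22 + (335/44) = 319/4.

319/4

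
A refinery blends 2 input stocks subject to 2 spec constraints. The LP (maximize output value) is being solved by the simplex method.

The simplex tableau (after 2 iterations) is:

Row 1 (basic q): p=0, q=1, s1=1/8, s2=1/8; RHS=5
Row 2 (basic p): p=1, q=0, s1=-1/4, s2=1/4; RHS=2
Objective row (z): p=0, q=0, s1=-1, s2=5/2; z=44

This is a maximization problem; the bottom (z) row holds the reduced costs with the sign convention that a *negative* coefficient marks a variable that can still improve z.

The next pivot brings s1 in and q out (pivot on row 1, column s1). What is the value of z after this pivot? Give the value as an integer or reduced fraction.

Minimum ratio for s1: 5/(1/8) = 40.
z changes by −(z-row coeff of s1)·ratio = −(-1)·40 = 40.
New z = 44 + 40 = 84.

84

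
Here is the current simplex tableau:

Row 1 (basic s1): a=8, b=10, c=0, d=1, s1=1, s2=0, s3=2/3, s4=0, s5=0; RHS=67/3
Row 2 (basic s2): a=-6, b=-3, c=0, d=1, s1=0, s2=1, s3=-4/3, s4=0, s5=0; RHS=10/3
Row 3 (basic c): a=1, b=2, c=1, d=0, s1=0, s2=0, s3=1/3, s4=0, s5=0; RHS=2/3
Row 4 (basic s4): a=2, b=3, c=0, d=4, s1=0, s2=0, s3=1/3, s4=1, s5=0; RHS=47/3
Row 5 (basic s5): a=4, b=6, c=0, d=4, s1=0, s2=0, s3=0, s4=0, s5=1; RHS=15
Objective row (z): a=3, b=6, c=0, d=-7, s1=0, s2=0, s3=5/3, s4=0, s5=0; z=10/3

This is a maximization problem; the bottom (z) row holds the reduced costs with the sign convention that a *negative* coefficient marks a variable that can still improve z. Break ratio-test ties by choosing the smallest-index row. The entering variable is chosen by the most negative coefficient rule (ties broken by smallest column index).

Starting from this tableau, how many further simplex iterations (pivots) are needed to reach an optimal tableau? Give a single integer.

3

pivot: d in, s2 out → z = 80/3
pivot: a in, s5 out → z = 2435/84
pivot: s3 in, a out → z = 465/16
No improving column remains; optimal.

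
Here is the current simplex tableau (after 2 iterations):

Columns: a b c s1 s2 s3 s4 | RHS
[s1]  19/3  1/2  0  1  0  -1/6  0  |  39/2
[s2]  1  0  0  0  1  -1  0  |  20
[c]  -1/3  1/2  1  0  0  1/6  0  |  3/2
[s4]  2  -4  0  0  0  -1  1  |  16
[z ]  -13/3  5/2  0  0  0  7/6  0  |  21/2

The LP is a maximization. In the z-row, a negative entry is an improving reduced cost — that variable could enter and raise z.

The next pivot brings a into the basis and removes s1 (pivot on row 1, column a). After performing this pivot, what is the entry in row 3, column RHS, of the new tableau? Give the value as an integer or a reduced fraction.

48/19

Pivot element is row 1, column a: 19/3.
Normalize row 1: new (row 1, RHS) = (39/2)/(19/3) = 117/38.
row 3 ← row 3 − (-1/3)·(new row 1): 3/2 − (-1/3)·(117/38) = 48/19.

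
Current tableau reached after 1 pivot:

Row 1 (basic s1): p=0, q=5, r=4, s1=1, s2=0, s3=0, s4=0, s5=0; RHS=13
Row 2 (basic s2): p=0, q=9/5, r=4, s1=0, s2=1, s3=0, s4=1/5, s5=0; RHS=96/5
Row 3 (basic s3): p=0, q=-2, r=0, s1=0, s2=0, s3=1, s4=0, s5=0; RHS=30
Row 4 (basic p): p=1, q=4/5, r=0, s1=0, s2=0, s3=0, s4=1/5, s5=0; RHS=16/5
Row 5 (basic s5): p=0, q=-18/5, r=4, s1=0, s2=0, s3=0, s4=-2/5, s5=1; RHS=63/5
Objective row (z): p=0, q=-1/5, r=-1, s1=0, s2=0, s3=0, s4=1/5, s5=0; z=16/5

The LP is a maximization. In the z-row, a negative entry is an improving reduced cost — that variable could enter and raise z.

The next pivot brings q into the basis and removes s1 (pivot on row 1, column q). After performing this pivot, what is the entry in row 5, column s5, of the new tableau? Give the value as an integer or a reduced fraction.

1

Pivot element is row 1, column q: 5.
Normalize row 1: new (row 1, s5) = 0/5 = 0.
row 5 ← row 5 − (-18/5)·(new row 1): 1 − (-18/5)·0 = 1.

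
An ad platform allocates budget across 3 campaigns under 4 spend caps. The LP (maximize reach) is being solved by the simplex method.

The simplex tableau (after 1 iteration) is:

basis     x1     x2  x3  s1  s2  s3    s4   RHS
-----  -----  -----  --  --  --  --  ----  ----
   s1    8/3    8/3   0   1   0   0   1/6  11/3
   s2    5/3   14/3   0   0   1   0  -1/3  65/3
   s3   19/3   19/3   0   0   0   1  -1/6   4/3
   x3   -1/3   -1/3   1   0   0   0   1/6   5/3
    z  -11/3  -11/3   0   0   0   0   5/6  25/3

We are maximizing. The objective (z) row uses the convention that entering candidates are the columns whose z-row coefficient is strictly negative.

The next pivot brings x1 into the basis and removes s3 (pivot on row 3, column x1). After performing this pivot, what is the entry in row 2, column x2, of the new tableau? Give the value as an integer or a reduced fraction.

3

Pivot element is row 3, column x1: 19/3.
Normalize row 3: new (row 3, x2) = (19/3)/(19/3) = 1.
row 2 ← row 2 − (5/3)·(new row 3): 14/3 − (5/3)·1 = 3.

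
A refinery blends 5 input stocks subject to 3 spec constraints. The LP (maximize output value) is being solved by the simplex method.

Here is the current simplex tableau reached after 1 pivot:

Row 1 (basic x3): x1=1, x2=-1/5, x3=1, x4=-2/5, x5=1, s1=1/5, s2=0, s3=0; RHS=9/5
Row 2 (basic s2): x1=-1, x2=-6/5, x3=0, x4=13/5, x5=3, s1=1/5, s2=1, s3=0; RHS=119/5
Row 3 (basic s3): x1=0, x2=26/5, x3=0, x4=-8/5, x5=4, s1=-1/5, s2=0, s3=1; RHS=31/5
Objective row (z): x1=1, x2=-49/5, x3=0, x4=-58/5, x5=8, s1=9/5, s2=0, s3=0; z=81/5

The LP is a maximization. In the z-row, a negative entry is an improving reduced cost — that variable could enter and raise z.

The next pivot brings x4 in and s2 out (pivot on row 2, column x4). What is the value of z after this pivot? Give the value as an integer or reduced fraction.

Minimum ratio for x4: (119/5)/(13/5) = 119/13.
z changes by −(z-row coeff of x4)·ratio = −(-58/5)·(119/13) = 6902/65.
New z = 81/5 + (6902/65) = 1591/13.

1591/13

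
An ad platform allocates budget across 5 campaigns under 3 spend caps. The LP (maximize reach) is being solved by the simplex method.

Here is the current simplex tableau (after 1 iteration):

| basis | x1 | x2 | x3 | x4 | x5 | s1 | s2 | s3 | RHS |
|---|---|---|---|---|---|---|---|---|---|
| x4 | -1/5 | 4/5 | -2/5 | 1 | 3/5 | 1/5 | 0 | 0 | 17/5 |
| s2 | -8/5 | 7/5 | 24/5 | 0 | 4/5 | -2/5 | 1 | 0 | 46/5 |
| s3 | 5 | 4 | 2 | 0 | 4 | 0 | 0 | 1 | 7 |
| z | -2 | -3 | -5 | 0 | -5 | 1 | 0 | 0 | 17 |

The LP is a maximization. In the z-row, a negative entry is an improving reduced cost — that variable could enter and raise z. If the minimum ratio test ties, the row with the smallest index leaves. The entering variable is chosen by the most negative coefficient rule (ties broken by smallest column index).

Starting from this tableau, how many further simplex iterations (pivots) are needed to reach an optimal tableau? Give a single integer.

2

pivot: x3 in, s2 out → z = 319/12
pivot: x5 in, s3 out → z = 332/11
No improving column remains; optimal.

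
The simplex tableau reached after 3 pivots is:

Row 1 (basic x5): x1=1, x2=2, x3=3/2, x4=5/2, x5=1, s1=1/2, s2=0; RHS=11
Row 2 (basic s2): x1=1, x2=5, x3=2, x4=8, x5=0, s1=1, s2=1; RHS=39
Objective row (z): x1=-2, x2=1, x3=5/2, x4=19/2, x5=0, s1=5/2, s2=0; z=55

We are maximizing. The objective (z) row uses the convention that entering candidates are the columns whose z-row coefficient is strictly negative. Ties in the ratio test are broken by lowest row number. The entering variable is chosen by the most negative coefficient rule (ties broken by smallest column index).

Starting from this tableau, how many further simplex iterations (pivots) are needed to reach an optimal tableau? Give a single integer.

1

pivot: x1 in, x5 out → z = 77
No improving column remains; optimal.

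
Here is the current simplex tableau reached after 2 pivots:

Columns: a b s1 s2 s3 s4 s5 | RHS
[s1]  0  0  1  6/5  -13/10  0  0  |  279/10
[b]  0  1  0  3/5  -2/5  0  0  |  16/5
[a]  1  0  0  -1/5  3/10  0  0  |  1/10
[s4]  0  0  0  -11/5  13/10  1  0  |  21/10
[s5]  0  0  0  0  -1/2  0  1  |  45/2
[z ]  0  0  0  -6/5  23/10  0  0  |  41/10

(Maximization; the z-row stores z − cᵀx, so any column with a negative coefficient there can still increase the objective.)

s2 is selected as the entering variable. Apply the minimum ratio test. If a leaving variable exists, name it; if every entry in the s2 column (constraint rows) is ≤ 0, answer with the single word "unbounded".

Ratios: row 1 (s1): (279/10)/(6/5) = 93/4; row 2 (b): (16/5)/(3/5) = 16/3; row 3 (a): entry -1/5 ≤ 0, skip; row 4 (s4): entry -11/5 ≤ 0, skip; row 5 (s5): entry 0 ≤ 0, skip.
Minimum ratio is in the b row, so b leaves.

b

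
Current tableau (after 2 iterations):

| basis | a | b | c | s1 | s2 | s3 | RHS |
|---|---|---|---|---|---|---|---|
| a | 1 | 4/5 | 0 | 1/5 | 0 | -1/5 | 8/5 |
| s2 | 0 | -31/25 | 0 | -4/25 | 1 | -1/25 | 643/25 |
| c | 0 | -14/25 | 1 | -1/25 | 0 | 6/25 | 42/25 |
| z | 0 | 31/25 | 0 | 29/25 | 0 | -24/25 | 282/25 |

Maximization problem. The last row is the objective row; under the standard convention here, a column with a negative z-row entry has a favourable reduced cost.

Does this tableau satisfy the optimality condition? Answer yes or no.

Column s3 has objective-row coefficient -24/25, which is negative; an improving pivot exists, so not yet optimal.

no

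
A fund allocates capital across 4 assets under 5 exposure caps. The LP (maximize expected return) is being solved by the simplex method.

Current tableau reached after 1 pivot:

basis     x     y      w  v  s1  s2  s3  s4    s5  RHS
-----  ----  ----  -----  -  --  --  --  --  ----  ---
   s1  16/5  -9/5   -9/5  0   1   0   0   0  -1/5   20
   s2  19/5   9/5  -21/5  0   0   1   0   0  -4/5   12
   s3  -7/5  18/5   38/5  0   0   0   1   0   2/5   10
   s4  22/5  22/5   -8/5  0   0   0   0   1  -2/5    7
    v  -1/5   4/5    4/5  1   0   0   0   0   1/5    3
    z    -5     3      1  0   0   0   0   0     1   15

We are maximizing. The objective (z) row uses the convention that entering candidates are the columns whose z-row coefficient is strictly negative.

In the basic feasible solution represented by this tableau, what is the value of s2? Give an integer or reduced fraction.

12

s2 is basic (row 2); its value is the RHS of that row: 12.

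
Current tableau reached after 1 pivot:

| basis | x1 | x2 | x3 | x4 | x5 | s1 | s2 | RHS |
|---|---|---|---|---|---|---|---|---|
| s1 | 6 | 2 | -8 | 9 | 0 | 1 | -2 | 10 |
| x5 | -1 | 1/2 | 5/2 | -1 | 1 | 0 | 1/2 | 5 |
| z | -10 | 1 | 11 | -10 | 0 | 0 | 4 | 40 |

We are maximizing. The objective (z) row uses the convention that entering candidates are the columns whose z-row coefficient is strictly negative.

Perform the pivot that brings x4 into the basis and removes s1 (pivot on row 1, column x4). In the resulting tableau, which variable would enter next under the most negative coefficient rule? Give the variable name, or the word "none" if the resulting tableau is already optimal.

Pivot element 9. New z-row = old z-row − (-10)·(row 1/9).
Updated z-row coefficients: x1: -10/3, x2: 29/9, x3: 19/9, x4: 0, x5: 0, s1: 10/9, s2: 16/9.
The most negative is -10/3 in column x1, so x1 would enter next.

x1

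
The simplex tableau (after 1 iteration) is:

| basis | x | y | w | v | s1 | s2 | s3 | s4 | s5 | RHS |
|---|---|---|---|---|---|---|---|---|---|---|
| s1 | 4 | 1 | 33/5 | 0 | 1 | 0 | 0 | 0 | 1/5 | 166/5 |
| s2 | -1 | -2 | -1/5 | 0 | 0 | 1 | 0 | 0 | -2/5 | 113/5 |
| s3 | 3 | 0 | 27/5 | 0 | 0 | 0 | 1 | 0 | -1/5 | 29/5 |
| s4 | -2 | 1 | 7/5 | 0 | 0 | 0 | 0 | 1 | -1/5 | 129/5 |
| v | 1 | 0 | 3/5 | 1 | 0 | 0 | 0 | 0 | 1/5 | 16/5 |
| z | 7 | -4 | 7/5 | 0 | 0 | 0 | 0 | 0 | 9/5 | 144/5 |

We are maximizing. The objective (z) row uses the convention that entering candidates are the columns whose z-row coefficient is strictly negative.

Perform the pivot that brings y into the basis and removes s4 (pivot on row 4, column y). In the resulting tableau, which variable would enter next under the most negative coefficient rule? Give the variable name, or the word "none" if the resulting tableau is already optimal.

x

Pivot element 1. New z-row = old z-row − (-4)·(row 4/1).
Updated z-row coefficients: x: -1, y: 0, w: 7, v: 0, s1: 0, s2: 0, s3: 0, s4: 4, s5: 1.
The most negative is -1 in column x, so x would enter next.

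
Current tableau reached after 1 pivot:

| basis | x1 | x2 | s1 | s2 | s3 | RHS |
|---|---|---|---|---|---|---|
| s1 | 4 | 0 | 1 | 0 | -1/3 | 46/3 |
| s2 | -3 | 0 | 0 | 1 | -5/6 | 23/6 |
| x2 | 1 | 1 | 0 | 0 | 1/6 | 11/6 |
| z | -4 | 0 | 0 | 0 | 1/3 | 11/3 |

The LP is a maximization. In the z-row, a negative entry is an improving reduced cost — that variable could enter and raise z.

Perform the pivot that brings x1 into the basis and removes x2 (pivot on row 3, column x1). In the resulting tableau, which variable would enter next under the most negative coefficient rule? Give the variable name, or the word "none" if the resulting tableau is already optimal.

none

Pivot element 1. New z-row = old z-row − (-4)·(row 3/1).
Updated z-row coefficients: x1: 0, x2: 4, s1: 0, s2: 0, s3: 1.
No coefficient is strictly negative; the tableau after this pivot is optimal.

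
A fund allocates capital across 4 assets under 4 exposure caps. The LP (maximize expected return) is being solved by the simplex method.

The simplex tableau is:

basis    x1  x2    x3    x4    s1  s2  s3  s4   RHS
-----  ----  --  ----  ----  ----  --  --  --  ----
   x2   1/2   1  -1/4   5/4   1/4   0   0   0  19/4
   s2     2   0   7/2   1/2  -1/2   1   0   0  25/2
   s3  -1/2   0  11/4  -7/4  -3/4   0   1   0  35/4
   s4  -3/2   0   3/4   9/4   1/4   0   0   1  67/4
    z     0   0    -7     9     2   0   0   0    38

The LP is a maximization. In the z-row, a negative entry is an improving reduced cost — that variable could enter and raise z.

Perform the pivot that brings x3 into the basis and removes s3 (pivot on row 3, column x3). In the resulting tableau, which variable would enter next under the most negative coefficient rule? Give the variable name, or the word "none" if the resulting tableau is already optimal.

x1

Pivot element 11/4. New z-row = old z-row − (-7)·(row 3/(11/4)).
Updated z-row coefficients: x1: -14/11, x2: 0, x3: 0, x4: 50/11, s1: 1/11, s2: 0, s3: 28/11, s4: 0.
The most negative is -14/11 in column x1, so x1 would enter next.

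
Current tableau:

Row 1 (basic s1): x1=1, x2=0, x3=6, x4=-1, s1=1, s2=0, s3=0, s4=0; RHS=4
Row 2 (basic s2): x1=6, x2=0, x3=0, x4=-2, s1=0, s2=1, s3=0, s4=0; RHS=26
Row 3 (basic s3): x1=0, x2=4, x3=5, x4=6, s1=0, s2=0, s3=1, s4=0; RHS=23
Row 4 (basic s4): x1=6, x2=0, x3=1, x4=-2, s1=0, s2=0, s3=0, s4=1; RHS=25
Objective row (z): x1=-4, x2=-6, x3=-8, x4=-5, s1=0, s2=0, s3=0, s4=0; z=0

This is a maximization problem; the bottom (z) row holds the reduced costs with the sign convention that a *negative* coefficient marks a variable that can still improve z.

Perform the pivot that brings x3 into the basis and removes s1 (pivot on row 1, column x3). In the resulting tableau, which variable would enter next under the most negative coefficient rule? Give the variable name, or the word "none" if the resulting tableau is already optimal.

Pivot element 6. New z-row = old z-row − (-8)·(row 1/6).
Updated z-row coefficients: x1: -8/3, x2: -6, x3: 0, x4: -19/3, s1: 4/3, s2: 0, s3: 0, s4: 0.
The most negative is -19/3 in column x4, so x4 would enter next.

x4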